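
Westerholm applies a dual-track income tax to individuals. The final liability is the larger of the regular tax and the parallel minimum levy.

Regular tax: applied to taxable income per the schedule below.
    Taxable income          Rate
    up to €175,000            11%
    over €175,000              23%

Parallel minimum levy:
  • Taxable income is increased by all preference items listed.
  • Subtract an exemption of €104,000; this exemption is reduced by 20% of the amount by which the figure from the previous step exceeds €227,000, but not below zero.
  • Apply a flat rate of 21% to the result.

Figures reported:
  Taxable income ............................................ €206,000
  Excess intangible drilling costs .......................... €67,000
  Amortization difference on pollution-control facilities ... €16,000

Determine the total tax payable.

Parallel minimum levy:
  Adjusted income: €206,000 + €67,000 + €16,000 = €289,000
  Exemption: €104,000 − 20% × (€289,000 − €227,000) = €104,000 − €12,400 = €91,600
  Base: €289,000 − €91,600 = €197,400
  €197,400 × 21% = €41,454

Regular tax:
  €175,000 × 11% = €19,250
  €31,000 × 23% = €7,130
  → €26,380

€41,454 > €26,380, so the parallel minimum levy is the binding amount.

€41,454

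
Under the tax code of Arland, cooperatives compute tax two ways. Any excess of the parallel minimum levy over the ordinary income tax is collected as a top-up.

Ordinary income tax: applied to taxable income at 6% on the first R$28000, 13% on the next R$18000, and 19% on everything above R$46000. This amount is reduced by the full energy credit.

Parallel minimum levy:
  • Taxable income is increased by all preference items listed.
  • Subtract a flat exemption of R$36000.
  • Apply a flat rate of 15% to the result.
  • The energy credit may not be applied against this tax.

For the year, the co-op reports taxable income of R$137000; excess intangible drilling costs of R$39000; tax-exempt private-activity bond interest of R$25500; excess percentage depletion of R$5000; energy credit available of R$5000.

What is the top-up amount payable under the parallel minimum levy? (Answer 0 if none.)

R$9265

Ordinary income tax:
  R$28000 × 6% = R$1680
  R$18000 × 13% = R$2340
  R$91000 × 19% = R$17290
  → R$21310
  Less energy credit R$5000 → R$16310

Parallel minimum levy:
  Adjusted income: R$137000 + R$39000 + R$25500 + R$5000 = R$206500
  Less exemption R$36000 → base R$170500
  R$170500 × 15% = R$25575

Excess of parallel minimum levy over ordinary income tax: R$25575 − R$16310 = R$9265.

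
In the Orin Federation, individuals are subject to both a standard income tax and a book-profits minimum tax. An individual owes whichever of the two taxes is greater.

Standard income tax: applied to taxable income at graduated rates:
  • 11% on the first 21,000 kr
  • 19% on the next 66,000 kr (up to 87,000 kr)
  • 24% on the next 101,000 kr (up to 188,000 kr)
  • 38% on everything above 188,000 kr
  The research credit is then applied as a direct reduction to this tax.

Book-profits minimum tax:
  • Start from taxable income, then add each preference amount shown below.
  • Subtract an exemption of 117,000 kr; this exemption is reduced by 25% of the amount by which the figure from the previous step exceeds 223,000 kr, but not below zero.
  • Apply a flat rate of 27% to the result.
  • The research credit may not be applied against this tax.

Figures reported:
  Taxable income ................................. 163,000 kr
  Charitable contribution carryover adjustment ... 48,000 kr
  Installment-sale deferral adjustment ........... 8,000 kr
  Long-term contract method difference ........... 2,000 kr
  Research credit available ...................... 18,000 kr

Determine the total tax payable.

Book-profits minimum tax:
  Adjusted income: 163,000 kr + 48,000 kr + 8,000 kr + 2,000 kr = 221,000 kr
  Exemption: 221,000 kr ≤ 223,000 kr, so full 117,000 kr applies
  Base: 221,000 kr − 117,000 kr = 104,000 kr
  104,000 kr × 27% = 28,080 kr

Standard income tax:
  21,000 kr × 11% = 2,310 kr
  66,000 kr × 19% = 12,540 kr
  76,000 kr × 24% = 18,240 kr
  → 33,090 kr
  Less research credit 18,000 kr → 15,090 kr

28,080 kr > 15,090 kr, so the book-profits minimum tax is the binding amount.

28,080 kr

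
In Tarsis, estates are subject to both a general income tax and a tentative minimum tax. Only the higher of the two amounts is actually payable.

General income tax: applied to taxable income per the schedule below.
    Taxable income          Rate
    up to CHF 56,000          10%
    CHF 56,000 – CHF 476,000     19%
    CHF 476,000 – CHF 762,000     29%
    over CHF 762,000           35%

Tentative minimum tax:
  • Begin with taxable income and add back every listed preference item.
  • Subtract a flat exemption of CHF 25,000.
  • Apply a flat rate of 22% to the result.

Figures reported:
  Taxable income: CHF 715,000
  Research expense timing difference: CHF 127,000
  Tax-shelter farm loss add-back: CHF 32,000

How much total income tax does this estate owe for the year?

CHF 186,780

Tentative minimum tax:
  Adjusted income: CHF 715,000 + CHF 127,000 + CHF 32,000 = CHF 874,000
  Less exemption CHF 25,000 → base CHF 849,000
  CHF 849,000 × 22% = CHF 186,780

General income tax:
  CHF 56,000 × 10% = CHF 5,600
  CHF 420,000 × 19% = CHF 79,800
  CHF 239,000 × 29% = CHF 69,310
  → CHF 154,710

CHF 186,780 > CHF 154,710, so the tentative minimum tax is the binding amount.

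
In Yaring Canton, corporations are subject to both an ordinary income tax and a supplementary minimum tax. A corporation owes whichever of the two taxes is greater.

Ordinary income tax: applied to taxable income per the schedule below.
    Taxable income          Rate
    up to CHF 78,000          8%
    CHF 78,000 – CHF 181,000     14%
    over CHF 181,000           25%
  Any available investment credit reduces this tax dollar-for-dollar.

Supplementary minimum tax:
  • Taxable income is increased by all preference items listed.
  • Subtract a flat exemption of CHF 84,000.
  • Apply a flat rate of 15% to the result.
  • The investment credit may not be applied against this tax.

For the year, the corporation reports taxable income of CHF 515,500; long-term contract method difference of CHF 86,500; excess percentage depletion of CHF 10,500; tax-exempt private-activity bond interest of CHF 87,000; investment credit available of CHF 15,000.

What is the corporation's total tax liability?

Ordinary income tax:
  CHF 78,000 × 8% = CHF 6,240
  CHF 103,000 × 14% = CHF 14,420
  CHF 334,500 × 25% = CHF 83,625
  → CHF 104,285
  Less investment credit CHF 15,000 → CHF 89,285

Supplementary minimum tax:
  Adjusted income: CHF 515,500 + CHF 86,500 + CHF 10,500 + CHF 87,000 = CHF 699,500
  Less exemption CHF 84,000 → base CHF 615,500
  CHF 615,500 × 15% = CHF 92,325

CHF 92,325 > CHF 89,285, so the supplementary minimum tax is the binding amount.

CHF 92,325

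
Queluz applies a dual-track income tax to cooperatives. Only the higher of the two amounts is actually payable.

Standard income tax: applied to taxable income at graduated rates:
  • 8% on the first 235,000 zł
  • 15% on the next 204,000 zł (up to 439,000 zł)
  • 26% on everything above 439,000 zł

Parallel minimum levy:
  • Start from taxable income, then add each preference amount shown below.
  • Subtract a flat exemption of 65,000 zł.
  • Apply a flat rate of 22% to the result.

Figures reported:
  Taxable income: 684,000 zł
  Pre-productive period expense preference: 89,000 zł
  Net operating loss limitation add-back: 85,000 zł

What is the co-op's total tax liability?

Standard income tax:
  235,000 zł × 8% = 18,800 zł
  204,000 zł × 15% = 30,600 zł
  245,000 zł × 26% = 63,700 zł
  → 113,100 zł

Parallel minimum levy:
  Adjusted income: 684,000 zł + 89,000 zł + 85,000 zł = 858,000 zł
  Less exemption 65,000 zł → base 793,000 zł
  793,000 zł × 22% = 174,460 zł

174,460 zł > 113,100 zł, so the parallel minimum levy is the binding amount.

174,460 zł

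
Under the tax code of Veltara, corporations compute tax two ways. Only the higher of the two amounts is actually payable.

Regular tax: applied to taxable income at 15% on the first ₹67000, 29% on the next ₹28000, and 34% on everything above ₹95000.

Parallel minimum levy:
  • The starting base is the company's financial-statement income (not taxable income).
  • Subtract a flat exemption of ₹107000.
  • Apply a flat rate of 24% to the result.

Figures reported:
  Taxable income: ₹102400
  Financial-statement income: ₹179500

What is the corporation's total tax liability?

₹20686

Regular tax:
  ₹67000 × 15% = ₹10050
  ₹28000 × 29% = ₹8120
  ₹7400 × 34% = ₹2516
  → ₹20686

Parallel minimum levy:
  Base (financial-statement income): ₹179500
  Less exemption ₹107000 → base ₹72500
  ₹72500 × 24% = ₹17400

₹20686 > ₹17400, so the regular tax governs.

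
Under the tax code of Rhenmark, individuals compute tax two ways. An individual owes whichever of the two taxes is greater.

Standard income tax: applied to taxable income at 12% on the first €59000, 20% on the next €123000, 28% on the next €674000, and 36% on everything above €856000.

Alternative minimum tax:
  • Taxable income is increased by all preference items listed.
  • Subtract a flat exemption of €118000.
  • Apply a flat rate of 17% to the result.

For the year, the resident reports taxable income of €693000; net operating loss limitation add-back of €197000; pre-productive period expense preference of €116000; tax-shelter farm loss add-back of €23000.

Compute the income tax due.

€174760

Standard income tax:
  €59000 × 12% = €7080
  €123000 × 20% = €24600
  €511000 × 28% = €143080
  → €174760

Alternative minimum tax:
  Adjusted income: €693000 + €197000 + €116000 + €23000 = €1029000
  Less exemption €118000 → base €911000
  €911000 × 17% = €154870

€174760 > €154870, so the standard income tax governs.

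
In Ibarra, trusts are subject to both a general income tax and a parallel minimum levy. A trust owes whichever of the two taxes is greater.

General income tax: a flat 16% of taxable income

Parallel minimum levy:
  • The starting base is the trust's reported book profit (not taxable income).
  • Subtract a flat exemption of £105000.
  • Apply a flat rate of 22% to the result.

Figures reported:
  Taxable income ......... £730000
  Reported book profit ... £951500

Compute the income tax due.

Parallel minimum levy:
  Base (reported book profit): £951500
  Less exemption £105000 → base £846500
  £846500 × 22% = £186230

General income tax:
  £730000 × 16% = £116800

£186230 > £116800, so the parallel minimum levy is the binding amount.

£186230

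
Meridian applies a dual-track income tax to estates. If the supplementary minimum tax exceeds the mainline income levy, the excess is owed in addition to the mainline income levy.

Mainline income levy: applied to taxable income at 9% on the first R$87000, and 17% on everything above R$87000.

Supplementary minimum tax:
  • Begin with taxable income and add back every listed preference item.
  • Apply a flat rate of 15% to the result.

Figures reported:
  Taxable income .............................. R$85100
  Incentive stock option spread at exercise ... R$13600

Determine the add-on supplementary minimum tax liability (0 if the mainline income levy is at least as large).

R$7146

Mainline income levy:
  R$85100 × 9% = R$7659

Supplementary minimum tax:
  Adjusted income: R$85100 + R$13600 = R$98700
  R$98700 × 15% = R$14805

Excess of supplementary minimum tax over mainline income levy: R$14805 − R$7659 = R$7146.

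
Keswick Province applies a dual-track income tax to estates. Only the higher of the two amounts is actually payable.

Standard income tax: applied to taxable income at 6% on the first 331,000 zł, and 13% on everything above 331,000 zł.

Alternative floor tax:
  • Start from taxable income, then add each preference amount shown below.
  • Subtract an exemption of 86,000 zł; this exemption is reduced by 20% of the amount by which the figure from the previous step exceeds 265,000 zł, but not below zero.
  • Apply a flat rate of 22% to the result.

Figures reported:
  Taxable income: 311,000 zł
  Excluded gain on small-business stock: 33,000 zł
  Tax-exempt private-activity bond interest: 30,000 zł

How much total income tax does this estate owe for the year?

68,156 zł

Standard income tax:
  311,000 zł × 6% = 18,660 zł

Alternative floor tax:
  Adjusted income: 311,000 zł + 33,000 zł + 30,000 zł = 374,000 zł
  Exemption: 86,000 zł − 20% × (374,000 zł − 265,000 zł) = 86,000 zł − 21,800 zł = 64,200 zł
  Base: 374,000 zł − 64,200 zł = 309,800 zł
  309,800 zł × 22% = 68,156 zł

68,156 zł > 18,660 zł, so the alternative floor tax is the binding amount.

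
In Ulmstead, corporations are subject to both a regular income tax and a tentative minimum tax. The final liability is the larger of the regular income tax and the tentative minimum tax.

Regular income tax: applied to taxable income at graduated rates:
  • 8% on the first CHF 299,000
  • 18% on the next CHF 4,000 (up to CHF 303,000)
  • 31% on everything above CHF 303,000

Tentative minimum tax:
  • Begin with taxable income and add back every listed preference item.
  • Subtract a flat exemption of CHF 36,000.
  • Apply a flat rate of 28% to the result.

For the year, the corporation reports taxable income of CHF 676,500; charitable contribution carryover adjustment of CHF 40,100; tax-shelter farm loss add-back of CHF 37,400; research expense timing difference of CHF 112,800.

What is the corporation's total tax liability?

Regular income tax:
  CHF 299,000 × 8% = CHF 23,920
  CHF 4,000 × 18% = CHF 720
  CHF 373,500 × 31% = CHF 115,785
  → CHF 140,425

Tentative minimum tax:
  Adjusted income: CHF 676,500 + CHF 40,100 + CHF 37,400 + CHF 112,800 = CHF 866,800
  Less exemption CHF 36,000 → base CHF 830,800
  CHF 830,800 × 28% = CHF 232,624

CHF 232,624 > CHF 140,425, so the tentative minimum tax is the binding amount.

CHF 232,624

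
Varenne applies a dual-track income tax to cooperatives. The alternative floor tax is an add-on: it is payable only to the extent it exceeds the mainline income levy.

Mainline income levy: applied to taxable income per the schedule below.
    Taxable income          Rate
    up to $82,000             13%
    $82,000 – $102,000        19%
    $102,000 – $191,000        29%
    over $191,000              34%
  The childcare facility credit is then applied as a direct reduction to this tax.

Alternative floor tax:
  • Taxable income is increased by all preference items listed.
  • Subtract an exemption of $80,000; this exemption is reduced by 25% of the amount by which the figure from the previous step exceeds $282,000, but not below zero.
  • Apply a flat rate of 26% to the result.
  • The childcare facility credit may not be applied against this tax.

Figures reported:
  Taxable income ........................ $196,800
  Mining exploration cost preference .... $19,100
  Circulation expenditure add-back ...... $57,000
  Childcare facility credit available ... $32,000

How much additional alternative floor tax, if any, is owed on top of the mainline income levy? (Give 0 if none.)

$39,912

Alternative floor tax:
  Adjusted income: $196,800 + $19,100 + $57,000 = $272,900
  Exemption: $272,900 ≤ $282,000, so full $80,000 applies
  Base: $272,900 − $80,000 = $192,900
  $192,900 × 26% = $50,154

Mainline income levy:
  $82,000 × 13% = $10,660
  $20,000 × 19% = $3,800
  $89,000 × 29% = $25,810
  $5,800 × 34% = $1,972
  → $42,242
  Less childcare facility credit $32,000 → $10,242

Excess of alternative floor tax over mainline income levy: $50,154 − $10,242 = $39,912.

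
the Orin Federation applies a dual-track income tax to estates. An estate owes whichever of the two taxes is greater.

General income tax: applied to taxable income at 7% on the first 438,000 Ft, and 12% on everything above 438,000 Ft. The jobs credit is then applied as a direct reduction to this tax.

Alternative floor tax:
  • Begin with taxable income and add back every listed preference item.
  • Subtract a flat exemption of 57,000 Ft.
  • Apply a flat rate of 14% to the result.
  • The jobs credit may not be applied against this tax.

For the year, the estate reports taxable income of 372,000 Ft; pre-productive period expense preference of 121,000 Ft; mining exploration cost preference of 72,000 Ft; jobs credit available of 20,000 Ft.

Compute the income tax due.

71,120 Ft

Alternative floor tax:
  Adjusted income: 372,000 Ft + 121,000 Ft + 72,000 Ft = 565,000 Ft
  Less exemption 57,000 Ft → base 508,000 Ft
  508,000 Ft × 14% = 71,120 Ft

General income tax:
  372,000 Ft × 7% = 26,040 Ft
  Less jobs credit 20,000 Ft → 6,040 Ft

71,120 Ft > 6,040 Ft, so the alternative floor tax is the binding amount.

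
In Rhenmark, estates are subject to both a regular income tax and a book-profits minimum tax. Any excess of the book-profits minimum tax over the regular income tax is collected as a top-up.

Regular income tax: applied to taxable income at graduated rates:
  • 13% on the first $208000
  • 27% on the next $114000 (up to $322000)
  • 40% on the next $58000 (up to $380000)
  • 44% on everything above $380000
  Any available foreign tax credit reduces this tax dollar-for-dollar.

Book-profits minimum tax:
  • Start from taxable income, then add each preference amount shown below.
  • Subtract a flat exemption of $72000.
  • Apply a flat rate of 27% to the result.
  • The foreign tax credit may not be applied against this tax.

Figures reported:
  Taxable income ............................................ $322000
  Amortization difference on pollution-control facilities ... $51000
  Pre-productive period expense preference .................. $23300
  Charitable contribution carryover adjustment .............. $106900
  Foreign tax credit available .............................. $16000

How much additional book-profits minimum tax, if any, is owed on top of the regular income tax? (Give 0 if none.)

Book-profits minimum tax:
  Adjusted income: $322000 + $51000 + $23300 + $106900 = $503200
  Less exemption $72000 → base $431200
  $431200 × 27% = $116424

Regular income tax:
  $208000 × 13% = $27040
  $114000 × 27% = $30780
  → $57820
  Less foreign tax credit $16000 → $41820

Excess of book-profits minimum tax over regular income tax: $116424 − $41820 = $74604.

$74604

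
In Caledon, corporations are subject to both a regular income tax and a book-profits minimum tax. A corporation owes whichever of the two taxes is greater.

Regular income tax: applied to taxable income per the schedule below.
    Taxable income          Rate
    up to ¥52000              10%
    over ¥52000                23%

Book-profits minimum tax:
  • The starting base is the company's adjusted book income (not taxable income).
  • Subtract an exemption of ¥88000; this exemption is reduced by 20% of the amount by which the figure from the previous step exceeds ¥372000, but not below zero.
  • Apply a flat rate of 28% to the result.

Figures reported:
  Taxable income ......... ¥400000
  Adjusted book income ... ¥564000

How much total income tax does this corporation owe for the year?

¥144032

Book-profits minimum tax:
  Base (adjusted book income): ¥564000
  Exemption: ¥88000 − 20% × (¥564000 − ¥372000) = ¥88000 − ¥38400 = ¥49600
  Base: ¥564000 − ¥49600 = ¥514400
  ¥514400 × 28% = ¥144032

Regular income tax:
  ¥52000 × 10% = ¥5200
  ¥348000 × 23% = ¥80040
  → ¥85240

¥144032 > ¥85240, so the book-profits minimum tax is the binding amount.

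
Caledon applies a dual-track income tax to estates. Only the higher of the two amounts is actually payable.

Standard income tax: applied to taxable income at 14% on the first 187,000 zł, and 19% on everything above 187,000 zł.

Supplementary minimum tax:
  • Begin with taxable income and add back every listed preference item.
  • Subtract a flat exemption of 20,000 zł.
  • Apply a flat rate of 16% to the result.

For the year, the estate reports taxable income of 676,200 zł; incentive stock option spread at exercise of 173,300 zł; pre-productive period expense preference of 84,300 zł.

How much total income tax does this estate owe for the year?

Standard income tax:
  187,000 zł × 14% = 26,180 zł
  489,200 zł × 19% = 92,948 zł
  → 119,128 zł

Supplementary minimum tax:
  Adjusted income: 676,200 zł + 173,300 zł + 84,300 zł = 933,800 zł
  Less exemption 20,000 zł → base 913,800 zł
  913,800 zł × 16% = 146,208 zł

146,208 zł > 119,128 zł, so the supplementary minimum tax is the binding amount.

146,208 zł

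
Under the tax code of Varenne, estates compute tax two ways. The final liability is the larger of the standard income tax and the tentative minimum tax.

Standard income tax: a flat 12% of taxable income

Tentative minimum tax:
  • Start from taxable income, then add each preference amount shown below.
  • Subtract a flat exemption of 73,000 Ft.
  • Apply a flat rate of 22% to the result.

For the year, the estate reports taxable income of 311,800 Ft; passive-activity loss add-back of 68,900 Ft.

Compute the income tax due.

Standard income tax:
  311,800 Ft × 12% = 37,416 Ft

Tentative minimum tax:
  Adjusted income: 311,800 Ft + 68,900 Ft = 380,700 Ft
  Less exemption 73,000 Ft → base 307,700 Ft
  307,700 Ft × 22% = 67,694 Ft

67,694 Ft > 37,416 Ft, so the tentative minimum tax is the binding amount.

67,694 Ft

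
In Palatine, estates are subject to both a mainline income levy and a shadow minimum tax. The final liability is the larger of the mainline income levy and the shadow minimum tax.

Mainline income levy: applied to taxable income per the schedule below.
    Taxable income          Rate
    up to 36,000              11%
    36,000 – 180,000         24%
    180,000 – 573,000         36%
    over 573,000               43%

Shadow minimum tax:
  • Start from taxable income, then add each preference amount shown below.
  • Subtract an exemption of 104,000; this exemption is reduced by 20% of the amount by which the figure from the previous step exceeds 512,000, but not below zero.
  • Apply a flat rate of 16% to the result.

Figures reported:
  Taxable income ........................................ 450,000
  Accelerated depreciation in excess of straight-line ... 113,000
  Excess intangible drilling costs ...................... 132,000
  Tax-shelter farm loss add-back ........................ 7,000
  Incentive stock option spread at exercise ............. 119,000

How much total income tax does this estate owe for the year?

Mainline income levy:
  36,000 × 11% = 3,960
  144,000 × 24% = 34,560
  270,000 × 36% = 97,200
  → 135,720

Shadow minimum tax:
  Adjusted income: 450,000 + 113,000 + 132,000 + 7,000 + 119,000 = 821,000
  Exemption: 104,000 − 20% × (821,000 − 512,000) = 104,000 − 61,800 = 42,200
  Base: 821,000 − 42,200 = 778,800
  778,800 × 16% = 124,608

135,720 > 124,608, so the mainline income levy governs.

135,720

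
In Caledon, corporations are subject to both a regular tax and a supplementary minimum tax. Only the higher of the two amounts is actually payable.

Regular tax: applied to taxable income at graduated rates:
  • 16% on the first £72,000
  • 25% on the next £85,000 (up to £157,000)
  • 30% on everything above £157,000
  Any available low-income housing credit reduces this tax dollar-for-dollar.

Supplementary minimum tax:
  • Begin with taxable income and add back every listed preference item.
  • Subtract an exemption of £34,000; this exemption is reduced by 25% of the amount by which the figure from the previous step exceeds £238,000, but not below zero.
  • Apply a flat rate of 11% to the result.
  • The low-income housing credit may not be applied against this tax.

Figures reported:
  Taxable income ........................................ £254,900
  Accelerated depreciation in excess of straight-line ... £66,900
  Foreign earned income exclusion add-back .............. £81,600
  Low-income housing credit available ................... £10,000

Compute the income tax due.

Supplementary minimum tax:
  Adjusted income: £254,900 + £66,900 + £81,600 = £403,400
  Exemption: 25% × (£403,400 − £238,000) = £41,350 ≥ £34,000, so the exemption is fully phased out
  Base: £403,400 − £0 = £403,400
  £403,400 × 11% = £44,374

Regular tax:
  £72,000 × 16% = £11,520
  £85,000 × 25% = £21,250
  £97,900 × 30% = £29,370
  → £62,140
  Less low-income housing credit £10,000 → £52,140

£52,140 > £44,374, so the regular tax governs.

£52,140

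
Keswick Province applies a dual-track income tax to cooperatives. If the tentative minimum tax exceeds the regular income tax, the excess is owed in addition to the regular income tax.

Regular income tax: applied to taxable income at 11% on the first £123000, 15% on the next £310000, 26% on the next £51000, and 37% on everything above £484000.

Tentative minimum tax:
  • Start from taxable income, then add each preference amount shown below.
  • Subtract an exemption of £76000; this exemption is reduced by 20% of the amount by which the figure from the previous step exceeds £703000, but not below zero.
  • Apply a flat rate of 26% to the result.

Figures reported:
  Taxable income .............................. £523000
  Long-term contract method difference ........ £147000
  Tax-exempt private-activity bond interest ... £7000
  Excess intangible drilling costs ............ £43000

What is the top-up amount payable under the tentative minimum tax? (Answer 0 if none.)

£80604

Tentative minimum tax:
  Adjusted income: £523000 + £147000 + £7000 + £43000 = £720000
  Exemption: £76000 − 20% × (£720000 − £703000) = £76000 − £3400 = £72600
  Base: £720000 − £72600 = £647400
  £647400 × 26% = £168324

Regular income tax:
  £123000 × 11% = £13530
  £310000 × 15% = £46500
  £51000 × 26% = £13260
  £39000 × 37% = £14430
  → £87720

Excess of tentative minimum tax over regular income tax: £168324 − £87720 = £80604.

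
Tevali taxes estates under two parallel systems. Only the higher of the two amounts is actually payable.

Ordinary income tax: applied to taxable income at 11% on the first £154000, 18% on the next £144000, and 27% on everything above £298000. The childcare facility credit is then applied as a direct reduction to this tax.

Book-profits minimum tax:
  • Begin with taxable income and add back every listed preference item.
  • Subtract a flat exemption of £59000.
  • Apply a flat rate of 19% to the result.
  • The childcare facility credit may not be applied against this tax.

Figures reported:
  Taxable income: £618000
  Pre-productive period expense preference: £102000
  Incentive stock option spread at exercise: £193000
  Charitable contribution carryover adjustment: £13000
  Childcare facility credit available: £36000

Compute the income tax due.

Book-profits minimum tax:
  Adjusted income: £618000 + £102000 + £193000 + £13000 = £926000
  Less exemption £59000 → base £867000
  £867000 × 19% = £164730

Ordinary income tax:
  £154000 × 11% = £16940
  £144000 × 18% = £25920
  £320000 × 27% = £86400
  → £129260
  Less childcare facility credit £36000 → £93260

£164730 > £93260, so the book-profits minimum tax is the binding amount.

£164730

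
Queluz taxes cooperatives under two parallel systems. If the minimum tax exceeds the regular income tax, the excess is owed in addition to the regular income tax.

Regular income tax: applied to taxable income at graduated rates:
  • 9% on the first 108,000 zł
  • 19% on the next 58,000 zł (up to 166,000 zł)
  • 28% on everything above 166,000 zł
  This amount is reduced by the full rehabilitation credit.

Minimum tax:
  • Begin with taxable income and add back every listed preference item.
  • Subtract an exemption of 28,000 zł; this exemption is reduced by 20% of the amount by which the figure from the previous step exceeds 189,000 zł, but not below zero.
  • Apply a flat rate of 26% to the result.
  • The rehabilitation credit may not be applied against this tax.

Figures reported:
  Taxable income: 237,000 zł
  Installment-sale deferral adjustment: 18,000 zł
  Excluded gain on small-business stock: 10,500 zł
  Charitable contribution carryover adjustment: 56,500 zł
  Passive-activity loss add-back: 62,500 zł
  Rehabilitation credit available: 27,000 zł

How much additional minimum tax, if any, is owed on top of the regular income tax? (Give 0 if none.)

86,350 zł

Minimum tax:
  Adjusted income: 237,000 zł + 18,000 zł + 10,500 zł + 56,500 zł + 62,500 zł = 384,500 zł
  Exemption: 20% × (384,500 zł − 189,000 zł) = 39,100 zł ≥ 28,000 zł, so the exemption is fully phased out
  Base: 384,500 zł − 0 zł = 384,500 zł
  384,500 zł × 26% = 99,970 zł

Regular income tax:
  108,000 zł × 9% = 9,720 zł
  58,000 zł × 19% = 11,020 zł
  71,000 zł × 28% = 19,880 zł
  → 40,620 zł
  Less rehabilitation credit 27,000 zł → 13,620 zł

Excess of minimum tax over regular income tax: 99,970 zł − 13,620 zł = 86,350 zł.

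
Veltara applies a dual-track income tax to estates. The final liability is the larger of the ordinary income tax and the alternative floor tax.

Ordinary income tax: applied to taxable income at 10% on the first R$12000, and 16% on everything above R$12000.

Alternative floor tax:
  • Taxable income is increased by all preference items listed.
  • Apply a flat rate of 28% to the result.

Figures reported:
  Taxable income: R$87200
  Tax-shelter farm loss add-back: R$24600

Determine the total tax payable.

R$31304

Alternative floor tax:
  Adjusted income: R$87200 + R$24600 = R$111800
  R$111800 × 28% = R$31304

Ordinary income tax:
  R$12000 × 10% = R$1200
  R$75200 × 16% = R$12032
  → R$13232

R$31304 > R$13232, so the alternative floor tax is the binding amount.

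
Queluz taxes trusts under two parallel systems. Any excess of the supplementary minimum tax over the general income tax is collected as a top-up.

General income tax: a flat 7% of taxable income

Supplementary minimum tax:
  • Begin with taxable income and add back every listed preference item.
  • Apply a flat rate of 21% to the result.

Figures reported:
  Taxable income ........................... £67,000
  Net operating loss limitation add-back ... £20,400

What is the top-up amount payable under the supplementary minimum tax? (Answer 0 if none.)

£13,664

General income tax:
  £67,000 × 7% = £4,690

Supplementary minimum tax:
  Adjusted income: £67,000 + £20,400 = £87,400
  £87,400 × 21% = £18,354

Excess of supplementary minimum tax over general income tax: £18,354 − £4,690 = £13,664.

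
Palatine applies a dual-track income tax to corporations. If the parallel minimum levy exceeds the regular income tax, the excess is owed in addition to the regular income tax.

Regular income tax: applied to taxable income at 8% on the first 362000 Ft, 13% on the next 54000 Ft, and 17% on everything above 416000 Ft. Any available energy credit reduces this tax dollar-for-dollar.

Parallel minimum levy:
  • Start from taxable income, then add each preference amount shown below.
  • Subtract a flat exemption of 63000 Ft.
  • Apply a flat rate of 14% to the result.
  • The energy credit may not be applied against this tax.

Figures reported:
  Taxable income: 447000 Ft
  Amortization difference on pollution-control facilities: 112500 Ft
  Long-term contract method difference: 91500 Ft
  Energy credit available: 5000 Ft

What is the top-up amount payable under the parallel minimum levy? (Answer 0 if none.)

46070 Ft

Parallel minimum levy:
  Adjusted income: 447000 Ft + 112500 Ft + 91500 Ft = 651000 Ft
  Less exemption 63000 Ft → base 588000 Ft
  588000 Ft × 14% = 82320 Ft

Regular income tax:
  362000 Ft × 8% = 28960 Ft
  54000 Ft × 13% = 7020 Ft
  31000 Ft × 17% = 5270 Ft
  → 41250 Ft
  Less energy credit 5000 Ft → 36250 Ft

Excess of parallel minimum levy over regular income tax: 82320 Ft − 36250 Ft = 46070 Ft.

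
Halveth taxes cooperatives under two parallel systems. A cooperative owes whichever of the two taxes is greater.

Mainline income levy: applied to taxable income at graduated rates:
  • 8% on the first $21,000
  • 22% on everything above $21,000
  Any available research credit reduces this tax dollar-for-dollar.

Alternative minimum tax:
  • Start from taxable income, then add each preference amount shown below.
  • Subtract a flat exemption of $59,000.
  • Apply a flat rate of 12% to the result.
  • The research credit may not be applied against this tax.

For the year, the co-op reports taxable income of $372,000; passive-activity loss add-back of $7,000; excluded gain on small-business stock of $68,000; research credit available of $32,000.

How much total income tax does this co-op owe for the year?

$46,900

Alternative minimum tax:
  Adjusted income: $372,000 + $7,000 + $68,000 = $447,000
  Less exemption $59,000 → base $388,000
  $388,000 × 12% = $46,560

Mainline income levy:
  $21,000 × 8% = $1,680
  $351,000 × 22% = $77,220
  → $78,900
  Less research credit $32,000 → $46,900

$46,900 > $46,560, so the mainline income levy governs.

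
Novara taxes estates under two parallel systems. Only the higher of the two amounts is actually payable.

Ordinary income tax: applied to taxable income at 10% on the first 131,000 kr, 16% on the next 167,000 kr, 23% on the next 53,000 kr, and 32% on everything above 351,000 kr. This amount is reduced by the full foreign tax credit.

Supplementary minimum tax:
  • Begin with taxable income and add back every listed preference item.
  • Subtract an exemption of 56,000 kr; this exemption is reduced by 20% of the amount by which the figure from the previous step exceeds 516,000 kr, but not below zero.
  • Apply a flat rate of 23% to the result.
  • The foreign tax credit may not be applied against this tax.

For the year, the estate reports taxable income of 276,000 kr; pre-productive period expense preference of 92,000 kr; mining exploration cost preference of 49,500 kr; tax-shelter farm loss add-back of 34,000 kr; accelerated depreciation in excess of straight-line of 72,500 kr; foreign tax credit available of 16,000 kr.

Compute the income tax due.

108,008 kr

Ordinary income tax:
  131,000 kr × 10% = 13,100 kr
  145,000 kr × 16% = 23,200 kr
  → 36,300 kr
  Less foreign tax credit 16,000 kr → 20,300 kr

Supplementary minimum tax:
  Adjusted income: 276,000 kr + 92,000 kr + 49,500 kr + 34,000 kr + 72,500 kr = 524,000 kr
  Exemption: 56,000 kr − 20% × (524,000 kr − 516,000 kr) = 56,000 kr − 1,600 kr = 54,400 kr
  Base: 524,000 kr − 54,400 kr = 469,600 kr
  469,600 kr × 23% = 108,008 kr

108,008 kr > 20,300 kr, so the supplementary minimum tax is the binding amount.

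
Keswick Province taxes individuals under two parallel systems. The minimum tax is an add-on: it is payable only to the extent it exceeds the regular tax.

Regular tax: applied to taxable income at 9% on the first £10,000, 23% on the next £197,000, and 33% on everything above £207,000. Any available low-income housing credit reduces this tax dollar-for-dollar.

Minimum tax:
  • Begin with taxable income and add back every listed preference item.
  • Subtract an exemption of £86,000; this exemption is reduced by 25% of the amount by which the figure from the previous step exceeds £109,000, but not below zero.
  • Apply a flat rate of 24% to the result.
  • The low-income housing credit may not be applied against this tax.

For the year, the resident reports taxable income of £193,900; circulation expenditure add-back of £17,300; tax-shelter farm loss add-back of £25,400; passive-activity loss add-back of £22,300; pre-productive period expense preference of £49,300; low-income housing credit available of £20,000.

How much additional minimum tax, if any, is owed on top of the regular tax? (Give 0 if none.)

Regular tax:
  £10,000 × 9% = £900
  £183,900 × 23% = £42,297
  → £43,197
  Less low-income housing credit £20,000 → £23,197

Minimum tax:
  Adjusted income: £193,900 + £17,300 + £25,400 + £22,300 + £49,300 = £308,200
  Exemption: £86,000 − 25% × (£308,200 − £109,000) = £86,000 − £49,800 = £36,200
  Base: £308,200 − £36,200 = £272,000
  £272,000 × 24% = £65,280

Excess of minimum tax over regular tax: £65,280 − £23,197 = £42,083.

£42,083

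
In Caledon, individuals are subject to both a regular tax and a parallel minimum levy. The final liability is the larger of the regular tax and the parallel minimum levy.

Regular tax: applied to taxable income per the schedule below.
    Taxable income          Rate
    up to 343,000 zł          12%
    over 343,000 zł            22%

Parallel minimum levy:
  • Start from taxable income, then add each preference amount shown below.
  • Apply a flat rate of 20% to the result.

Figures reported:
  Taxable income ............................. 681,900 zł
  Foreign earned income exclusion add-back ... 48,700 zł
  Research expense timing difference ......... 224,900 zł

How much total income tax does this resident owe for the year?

Parallel minimum levy:
  Adjusted income: 681,900 zł + 48,700 zł + 224,900 zł = 955,500 zł
  955,500 zł × 20% = 191,100 zł

Regular tax:
  343,000 zł × 12% = 41,160 zł
  338,900 zł × 22% = 74,558 zł
  → 115,718 zł

191,100 zł > 115,718 zł, so the parallel minimum levy is the binding amount.

191,100 zł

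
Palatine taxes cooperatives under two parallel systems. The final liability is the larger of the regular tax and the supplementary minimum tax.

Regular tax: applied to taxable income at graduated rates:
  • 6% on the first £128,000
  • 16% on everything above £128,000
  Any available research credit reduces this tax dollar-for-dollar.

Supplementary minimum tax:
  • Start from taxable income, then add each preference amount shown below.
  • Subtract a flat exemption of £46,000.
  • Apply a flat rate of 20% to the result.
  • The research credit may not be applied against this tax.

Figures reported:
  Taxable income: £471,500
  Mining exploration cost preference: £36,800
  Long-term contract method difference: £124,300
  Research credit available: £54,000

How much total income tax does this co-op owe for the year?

Supplementary minimum tax:
  Adjusted income: £471,500 + £36,800 + £124,300 = £632,600
  Less exemption £46,000 → base £586,600
  £586,600 × 20% = £117,320

Regular tax:
  £128,000 × 6% = £7,680
  £343,500 × 16% = £54,960
  → £62,640
  Less research credit £54,000 → £8,640

£117,320 > £8,640, so the supplementary minimum tax is the binding amount.

£117,320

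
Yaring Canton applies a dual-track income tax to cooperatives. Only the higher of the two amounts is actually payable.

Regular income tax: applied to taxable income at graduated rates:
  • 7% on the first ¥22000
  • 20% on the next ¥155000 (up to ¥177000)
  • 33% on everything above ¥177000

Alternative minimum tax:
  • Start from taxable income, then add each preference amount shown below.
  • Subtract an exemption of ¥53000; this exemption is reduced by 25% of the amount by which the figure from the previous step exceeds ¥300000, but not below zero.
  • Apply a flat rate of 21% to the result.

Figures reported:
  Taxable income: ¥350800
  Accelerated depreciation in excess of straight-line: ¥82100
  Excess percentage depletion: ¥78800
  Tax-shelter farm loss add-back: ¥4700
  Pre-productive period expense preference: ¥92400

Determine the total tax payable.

Alternative minimum tax:
  Adjusted income: ¥350800 + ¥82100 + ¥78800 + ¥4700 + ¥92400 = ¥608800
  Exemption: 25% × (¥608800 − ¥300000) = ¥77200 ≥ ¥53000, so the exemption is fully phased out
  Base: ¥608800 − ¥0 = ¥608800
  ¥608800 × 21% = ¥127848

Regular income tax:
  ¥22000 × 7% = ¥1540
  ¥155000 × 20% = ¥31000
  ¥173800 × 33% = ¥57354
  → ¥89894

¥127848 > ¥89894, so the alternative minimum tax is the binding amount.

¥127848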